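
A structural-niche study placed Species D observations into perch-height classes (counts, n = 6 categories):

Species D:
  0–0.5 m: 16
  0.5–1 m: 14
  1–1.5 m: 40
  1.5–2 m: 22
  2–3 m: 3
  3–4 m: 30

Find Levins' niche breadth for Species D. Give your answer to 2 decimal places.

4.54

Proportions for Species D (n=125): 16/125=0.1280, 14/125=0.1120, 40/125=0.3200, 22/125=0.1760, 3/125=0.0240, 30/125=0.2400
Σpᵢ² = 0.1280² + 0.1120² + 0.3200² + 0.1760² + 0.0240² + 0.2400² = 0.016384 + 0.012544 + 0.102400 + 0.030976 + 0.000576 + 0.057600 = 0.220480
B = 1 / 0.220480 = 4.5356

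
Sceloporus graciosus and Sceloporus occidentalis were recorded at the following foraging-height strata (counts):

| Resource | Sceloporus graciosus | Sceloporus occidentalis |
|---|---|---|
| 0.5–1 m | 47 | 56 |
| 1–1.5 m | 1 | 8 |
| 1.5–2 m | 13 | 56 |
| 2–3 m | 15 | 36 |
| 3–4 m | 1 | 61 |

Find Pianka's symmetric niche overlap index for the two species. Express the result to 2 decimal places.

Proportions for Sceloporus graciosus (n=77): 47/77=0.6104, 1/77=0.0130, 13/77=0.1688, 15/77=0.1948, 1/77=0.0130
Proportions for Sceloporus occidentalis (n=217): 56/217=0.2581, 8/217=0.0369, 56/217=0.2581, 36/217=0.1659, 61/217=0.2811
Σ p₁ᵢp₂ᵢ = 0.157544 + 0.000480 + 0.043567 + 0.032317 + 0.003654 = 0.237562
Σp_1ᵢ² = 0.6104² + 0.0130² + 0.1688² + 0.1948² + 0.0130² = 0.372588 + 0.000169 + 0.028493 + 0.037947 + 0.000169 = 0.439366
Σp_2ᵢ² = 0.2581² + 0.0369² + 0.2581² + 0.1659² + 0.2811² = 0.066616 + 0.001362 + 0.066616 + 0.027523 + 0.079017 = 0.241134
O = 0.237562 / √(0.439366 × 0.241134) = 0.237562 / 0.3254936 = 0.7299

0.73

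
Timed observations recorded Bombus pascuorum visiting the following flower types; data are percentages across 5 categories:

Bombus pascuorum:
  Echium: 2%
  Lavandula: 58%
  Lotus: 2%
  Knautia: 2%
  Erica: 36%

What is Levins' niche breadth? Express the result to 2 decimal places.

2.14

Convert percentages to proportions (divide by 100).
Σpᵢ² = 0.02² + 0.58² + 0.02² + 0.02² + 0.36² = 0.0004 + 0.3364 + 0.0004 + 0.0004 + 0.1296 = 0.4672
B = 1 / 0.4672 = 2.1404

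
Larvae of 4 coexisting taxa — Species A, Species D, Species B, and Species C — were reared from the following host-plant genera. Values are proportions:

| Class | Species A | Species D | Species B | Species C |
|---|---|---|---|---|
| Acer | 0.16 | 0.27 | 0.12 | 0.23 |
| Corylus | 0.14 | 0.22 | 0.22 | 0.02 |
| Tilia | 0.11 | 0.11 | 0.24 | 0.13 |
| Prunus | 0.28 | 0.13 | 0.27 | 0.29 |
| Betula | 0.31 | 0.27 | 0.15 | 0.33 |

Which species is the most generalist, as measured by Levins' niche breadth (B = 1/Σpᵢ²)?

Species B

Σp_Aᵢ² = 0.16² + 0.14² + 0.11² + 0.28² + 0.31² = 0.0256 + 0.0196 + 0.0121 + 0.0784 + 0.0961 = 0.2318
B_A = 1 / 0.2318 = 4.3141
Σp_Dᵢ² = 0.27² + 0.22² + 0.11² + 0.13² + 0.27² = 0.0729 + 0.0484 + 0.0121 + 0.0169 + 0.0729 = 0.2232
B_D = 1 / 0.2232 = 4.4803
Σp_Bᵢ² = 0.12² + 0.22² + 0.24² + 0.27² + 0.15² = 0.0144 + 0.0484 + 0.0576 + 0.0729 + 0.0225 = 0.2158
B_B = 1 / 0.2158 = 4.6339
Σp_Cᵢ² = 0.23² + 0.02² + 0.13² + 0.29² + 0.33² = 0.0529 + 0.0004 + 0.0169 + 0.0841 + 0.1089 = 0.2632
B_C = 1 / 0.2632 = 3.7994
Highest B → broadest niche (most generalist): Species B (B = 4.63).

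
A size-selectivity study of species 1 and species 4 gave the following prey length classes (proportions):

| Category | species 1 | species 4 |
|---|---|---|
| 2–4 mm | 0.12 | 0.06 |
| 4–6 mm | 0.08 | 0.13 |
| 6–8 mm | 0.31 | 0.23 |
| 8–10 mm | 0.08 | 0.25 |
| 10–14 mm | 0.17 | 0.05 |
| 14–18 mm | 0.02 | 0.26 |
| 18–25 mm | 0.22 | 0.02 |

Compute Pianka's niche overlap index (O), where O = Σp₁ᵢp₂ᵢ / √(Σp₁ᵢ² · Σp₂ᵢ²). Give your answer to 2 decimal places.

0.62

Σ p₁ᵢp₂ᵢ = 0.0072 + 0.0104 + 0.0713 + 0.0200 + 0.0085 + 0.0052 + 0.0044 = 0.1270
Σp_1ᵢ² = 0.12² + 0.08² + 0.31² + 0.08² + 0.17² + 0.02² + 0.22² = 0.0144 + 0.0064 + 0.0961 + 0.0064 + 0.0289 + 0.0004 + 0.0484 = 0.2010
Σp_2ᵢ² = 0.06² + 0.13² + 0.23² + 0.25² + 0.05² + 0.26² + 0.02² = 0.0036 + 0.0169 + 0.0529 + 0.0625 + 0.0025 + 0.0676 + 0.0004 = 0.2064
O = 0.1270 / √(0.2010 × 0.2064) = 0.1270 / 0.20368 = 0.6235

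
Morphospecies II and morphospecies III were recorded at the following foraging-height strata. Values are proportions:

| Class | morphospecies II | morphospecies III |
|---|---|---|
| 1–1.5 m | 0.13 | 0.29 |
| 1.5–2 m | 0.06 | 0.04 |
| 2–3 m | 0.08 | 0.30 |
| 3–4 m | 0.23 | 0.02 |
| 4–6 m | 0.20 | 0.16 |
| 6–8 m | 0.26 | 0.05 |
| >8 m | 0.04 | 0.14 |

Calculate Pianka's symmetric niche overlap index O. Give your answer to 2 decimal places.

Σ p₁ᵢp₂ᵢ = 0.0377 + 0.0024 + 0.0240 + 0.0046 + 0.0320 + 0.0130 + 0.0056 = 0.1193
Σp_1ᵢ² = 0.13² + 0.06² + 0.08² + 0.23² + 0.20² + 0.26² + 0.04² = 0.0169 + 0.0036 + 0.0064 + 0.0529 + 0.0400 + 0.0676 + 0.0016 = 0.1890
Σp_2ᵢ² = 0.29² + 0.04² + 0.30² + 0.02² + 0.16² + 0.05² + 0.14² = 0.0841 + 0.0016 + 0.0900 + 0.0004 + 0.0256 + 0.0025 + 0.0196 = 0.2238
O = 0.1193 / √(0.1890 × 0.2238) = 0.1193 / 0.20567 = 0.5801

0.58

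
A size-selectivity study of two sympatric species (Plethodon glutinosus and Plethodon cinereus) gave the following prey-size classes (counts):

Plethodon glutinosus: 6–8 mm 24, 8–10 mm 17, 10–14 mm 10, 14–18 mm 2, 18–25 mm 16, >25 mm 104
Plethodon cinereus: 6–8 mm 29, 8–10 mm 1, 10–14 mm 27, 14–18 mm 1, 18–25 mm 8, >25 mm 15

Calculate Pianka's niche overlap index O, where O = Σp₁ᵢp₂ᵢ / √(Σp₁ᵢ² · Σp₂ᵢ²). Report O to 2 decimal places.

Proportions for Plethodon glutinosus (n=173): 24/173=0.1387, 17/173=0.0983, 10/173=0.0578, 2/173=0.0116, 16/173=0.0925, 104/173=0.6012
Proportions for Plethodon cinereus (n=81): 29/81=0.3580, 1/81=0.0123, 27/81=0.3333, 1/81=0.0123, 8/81=0.0988, 15/81=0.1852
Σ p₁ᵢp₂ᵢ = 0.049655 + 0.001209 + 0.019265 + 0.000143 + 0.009139 + 0.111342 = 0.190753
Σp_1ᵢ² = 0.1387² + 0.0983² + 0.0578² + 0.0116² + 0.0925² + 0.6012² = 0.019238 + 0.009663 + 0.003341 + 0.000135 + 0.008556 + 0.361441 = 0.402374
Σp_2ᵢ² = 0.3580² + 0.0123² + 0.3333² + 0.0123² + 0.0988² + 0.1852² = 0.128164 + 0.000151 + 0.111089 + 0.000151 + 0.009761 + 0.034299 = 0.283615
O = 0.190753 / √(0.402374 × 0.283615) = 0.190753 / 0.3378155 = 0.5647

0.56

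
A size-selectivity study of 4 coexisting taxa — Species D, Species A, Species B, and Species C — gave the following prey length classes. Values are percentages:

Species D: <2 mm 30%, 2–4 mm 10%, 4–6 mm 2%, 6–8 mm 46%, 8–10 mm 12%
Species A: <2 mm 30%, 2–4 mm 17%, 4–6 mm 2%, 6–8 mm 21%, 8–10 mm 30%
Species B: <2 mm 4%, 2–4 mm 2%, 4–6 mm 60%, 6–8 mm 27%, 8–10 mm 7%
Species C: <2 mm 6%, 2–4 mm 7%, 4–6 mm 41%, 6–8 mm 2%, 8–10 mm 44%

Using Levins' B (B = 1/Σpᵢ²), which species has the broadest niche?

Species A

Convert percentages to proportions (divide by 100).
Σp_Dᵢ² = 0.30² + 0.10² + 0.02² + 0.46² + 0.12² = 0.0900 + 0.0100 + 0.0004 + 0.2116 + 0.0144 = 0.3264
B_D = 1 / 0.3264 = 3.0637
Σp_Aᵢ² = 0.30² + 0.17² + 0.02² + 0.21² + 0.30² = 0.0900 + 0.0289 + 0.0004 + 0.0441 + 0.0900 = 0.2534
B_A = 1 / 0.2534 = 3.9463
Σp_Bᵢ² = 0.04² + 0.02² + 0.60² + 0.27² + 0.07² = 0.0016 + 0.0004 + 0.3600 + 0.0729 + 0.0049 = 0.4398
B_B = 1 / 0.4398 = 2.2738
Σp_Cᵢ² = 0.06² + 0.07² + 0.41² + 0.02² + 0.44² = 0.0036 + 0.0049 + 0.1681 + 0.0004 + 0.1936 = 0.3706
B_C = 1 / 0.3706 = 2.6983
Highest B → broadest niche (most generalist): Species A (B = 3.95).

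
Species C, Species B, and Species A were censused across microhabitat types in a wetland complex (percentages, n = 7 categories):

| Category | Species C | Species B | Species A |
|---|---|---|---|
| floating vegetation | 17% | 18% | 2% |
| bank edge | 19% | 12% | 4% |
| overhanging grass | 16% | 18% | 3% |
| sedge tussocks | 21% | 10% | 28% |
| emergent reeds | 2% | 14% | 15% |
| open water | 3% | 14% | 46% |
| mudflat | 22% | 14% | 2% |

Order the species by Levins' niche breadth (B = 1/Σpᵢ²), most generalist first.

Convert percentages to proportions (divide by 100).
Σp_Cᵢ² = 0.17² + 0.19² + 0.16² + 0.21² + 0.02² + 0.03² + 0.22² = 0.0289 + 0.0361 + 0.0256 + 0.0441 + 0.0004 + 0.0009 + 0.0484 = 0.1844
B_C = 1 / 0.1844 = 5.4230
Σp_Bᵢ² = 0.18² + 0.12² + 0.18² + 0.10² + 0.14² + 0.14² + 0.14² = 0.0324 + 0.0144 + 0.0324 + 0.0100 + 0.0196 + 0.0196 + 0.0196 = 0.1480
B_B = 1 / 0.1480 = 6.7568
Σp_Aᵢ² = 0.02² + 0.04² + 0.03² + 0.28² + 0.15² + 0.46² + 0.02² = 0.0004 + 0.0016 + 0.0009 + 0.0784 + 0.0225 + 0.2116 + 0.0004 = 0.3158
B_A = 1 / 0.3158 = 3.1666
Ranking by B (broadest → narrowest): Species B (6.76) > Species C (5.42) > Species A (3.17)

Species B > Species C > Species A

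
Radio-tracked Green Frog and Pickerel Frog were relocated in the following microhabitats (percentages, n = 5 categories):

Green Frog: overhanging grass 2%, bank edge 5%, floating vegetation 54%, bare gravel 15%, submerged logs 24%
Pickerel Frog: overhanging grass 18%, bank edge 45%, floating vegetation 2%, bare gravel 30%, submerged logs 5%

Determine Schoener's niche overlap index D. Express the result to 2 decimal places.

Convert percentages to proportions (divide by 100).
Σ|p₁ᵢ − p₂ᵢ| = 0.16 + 0.40 + 0.52 + 0.15 + 0.19 = 1.42
D = 1 − ½ × 1.42 = 1 − 0.710 = 0.2900

0.29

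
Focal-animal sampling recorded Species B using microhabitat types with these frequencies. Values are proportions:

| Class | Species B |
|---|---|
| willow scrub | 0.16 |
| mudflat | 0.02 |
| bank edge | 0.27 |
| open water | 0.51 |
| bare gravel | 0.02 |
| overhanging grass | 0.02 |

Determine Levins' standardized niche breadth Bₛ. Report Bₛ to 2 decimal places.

0.36

Σpᵢ² = 0.16² + 0.02² + 0.27² + 0.51² + 0.02² + 0.02² = 0.0256 + 0.0004 + 0.0729 + 0.2601 + 0.0004 + 0.0004 = 0.3598
B = 1 / 0.3598 = 2.7793
Bₛ = (B − 1)/(n − 1) = (2.7793 − 1)/(6 − 1) = 1.7793/5 = 0.3559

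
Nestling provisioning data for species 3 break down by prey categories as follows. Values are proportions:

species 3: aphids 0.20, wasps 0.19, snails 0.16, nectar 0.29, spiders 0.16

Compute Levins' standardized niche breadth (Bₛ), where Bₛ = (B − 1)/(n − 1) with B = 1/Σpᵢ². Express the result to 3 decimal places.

Σpᵢ² = 0.20² + 0.19² + 0.16² + 0.29² + 0.16² = 0.0400 + 0.0361 + 0.0256 + 0.0841 + 0.0256 = 0.2114
B = 1 / 0.2114 = 4.73037
Bₛ = (B − 1)/(n − 1) = (4.73037 − 1)/(5 − 1) = 3.73037/4 = 0.93259

0.933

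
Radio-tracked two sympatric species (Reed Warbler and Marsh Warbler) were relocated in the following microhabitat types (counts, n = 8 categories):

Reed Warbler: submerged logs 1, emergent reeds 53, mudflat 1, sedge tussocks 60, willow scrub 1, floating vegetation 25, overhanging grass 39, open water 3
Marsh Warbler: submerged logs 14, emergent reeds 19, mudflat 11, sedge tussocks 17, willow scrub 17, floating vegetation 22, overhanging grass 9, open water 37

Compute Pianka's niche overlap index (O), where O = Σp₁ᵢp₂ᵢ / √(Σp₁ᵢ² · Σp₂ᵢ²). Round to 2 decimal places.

Proportions for Reed Warbler (n=183): 1/183=0.0055, 53/183=0.2896, 1/183=0.0055, 60/183=0.3279, 1/183=0.0055, 25/183=0.1366, 39/183=0.2131, 3/183=0.0164
Proportions for Marsh Warbler (n=146): 14/146=0.0959, 19/146=0.1301, 11/146=0.0753, 17/146=0.1164, 17/146=0.1164, 22/146=0.1507, 9/146=0.0616, 37/146=0.2534
Σ p₁ᵢp₂ᵢ = 0.000527 + 0.037677 + 0.000414 + 0.038168 + 0.000640 + 0.020586 + 0.013127 + 0.004156 = 0.115295
Σp_1ᵢ² = 0.0055² + 0.2896² + 0.0055² + 0.3279² + 0.0055² + 0.1366² + 0.2131² + 0.0164² = 0.000030 + 0.083868 + 0.000030 + 0.107518 + 0.000030 + 0.018660 + 0.045412 + 0.000269 = 0.255817
Σp_2ᵢ² = 0.0959² + 0.1301² + 0.0753² + 0.1164² + 0.1164² + 0.1507² + 0.0616² + 0.2534² = 0.009197 + 0.016926 + 0.005670 + 0.013549 + 0.013549 + 0.022710 + 0.003795 + 0.064212 = 0.149608
O = 0.115295 / √(0.255817 × 0.149608) = 0.115295 / 0.1956330 = 0.5893

0.59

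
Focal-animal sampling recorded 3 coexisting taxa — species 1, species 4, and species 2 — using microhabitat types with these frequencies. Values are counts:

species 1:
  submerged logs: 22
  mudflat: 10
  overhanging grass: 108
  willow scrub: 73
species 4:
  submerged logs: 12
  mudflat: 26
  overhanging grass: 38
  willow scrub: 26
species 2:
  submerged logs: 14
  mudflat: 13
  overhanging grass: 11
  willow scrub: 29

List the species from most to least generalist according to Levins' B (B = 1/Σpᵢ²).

Proportions for species 1 (n=213): 22/213=0.1033, 10/213=0.0469, 108/213=0.5070, 73/213=0.3427
Proportions for species 4 (n=102): 12/102=0.1176, 26/102=0.2549, 38/102=0.3725, 26/102=0.2549
Proportions for species 2 (n=67): 14/67=0.2090, 13/67=0.1940, 11/67=0.1642, 29/67=0.4328
Σp_1ᵢ² = 0.1033² + 0.0469² + 0.5070² + 0.3427² = 0.010671 + 0.002200 + 0.257049 + 0.117443 = 0.387363
B_1 = 1 / 0.387363 = 2.5816
Σp_4ᵢ² = 0.1176² + 0.2549² + 0.3725² + 0.2549² = 0.013830 + 0.064974 + 0.138756 + 0.064974 = 0.282534
B_4 = 1 / 0.282534 = 3.5394
Σp_2ᵢ² = 0.2090² + 0.1940² + 0.1642² + 0.4328² = 0.043681 + 0.037636 + 0.026962 + 0.187316 = 0.295595
B_2 = 1 / 0.295595 = 3.3830
Ranking by B (broadest → narrowest): species 4 (3.54) > species 2 (3.38) > species 1 (2.58)

species 4 > species 2 > species 1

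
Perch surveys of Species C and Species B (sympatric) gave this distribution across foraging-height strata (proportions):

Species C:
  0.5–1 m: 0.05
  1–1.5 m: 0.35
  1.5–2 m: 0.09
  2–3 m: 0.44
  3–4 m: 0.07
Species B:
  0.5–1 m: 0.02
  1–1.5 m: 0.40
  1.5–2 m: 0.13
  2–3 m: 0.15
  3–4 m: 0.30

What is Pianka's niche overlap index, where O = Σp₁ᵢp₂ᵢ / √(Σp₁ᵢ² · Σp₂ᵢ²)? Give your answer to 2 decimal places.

Σ p₁ᵢp₂ᵢ = 0.0010 + 0.1400 + 0.0117 + 0.0660 + 0.0210 = 0.2397
Σp_1ᵢ² = 0.05² + 0.35² + 0.09² + 0.44² + 0.07² = 0.0025 + 0.1225 + 0.0081 + 0.1936 + 0.0049 = 0.3316
Σp_2ᵢ² = 0.02² + 0.40² + 0.13² + 0.15² + 0.30² = 0.0004 + 0.1600 + 0.0169 + 0.0225 + 0.0900 = 0.2898
O = 0.2397 / √(0.3316 × 0.2898) = 0.2397 / 0.31000 = 0.7732

0.77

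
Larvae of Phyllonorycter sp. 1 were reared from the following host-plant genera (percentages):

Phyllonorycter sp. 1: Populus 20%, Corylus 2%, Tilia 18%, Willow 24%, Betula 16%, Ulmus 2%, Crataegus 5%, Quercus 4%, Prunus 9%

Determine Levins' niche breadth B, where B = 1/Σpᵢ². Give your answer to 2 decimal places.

Convert percentages to proportions (divide by 100).
Σpᵢ² = 0.20² + 0.02² + 0.18² + 0.24² + 0.16² + 0.02² + 0.05² + 0.04² + 0.09² = 0.0400 + 0.0004 + 0.0324 + 0.0576 + 0.0256 + 0.0004 + 0.0025 + 0.0016 + 0.0081 = 0.1686
B = 1 / 0.1686 = 5.9312

5.93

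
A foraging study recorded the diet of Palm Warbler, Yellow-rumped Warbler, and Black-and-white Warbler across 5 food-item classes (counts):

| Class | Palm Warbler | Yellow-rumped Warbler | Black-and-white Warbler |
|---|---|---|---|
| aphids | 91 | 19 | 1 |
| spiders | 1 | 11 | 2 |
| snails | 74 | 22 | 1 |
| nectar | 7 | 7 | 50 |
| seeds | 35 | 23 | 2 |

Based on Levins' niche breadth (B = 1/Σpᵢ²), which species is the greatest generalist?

Proportions for Palm Warbler (n=208): 91/208=0.4375, 1/208=0.0048, 74/208=0.3558, 7/208=0.0337, 35/208=0.1683
Proportions for Yellow-rumped Warbler (n=82): 19/82=0.2317, 11/82=0.1341, 22/82=0.2683, 7/82=0.0854, 23/82=0.2805
Proportions for Black-and-white Warbler (n=56): 1/56=0.0179, 2/56=0.0357, 1/56=0.0179, 50/56=0.8929, 2/56=0.0357
Σp_Palmᵢ² = 0.4375² + 0.0048² + 0.3558² + 0.0337² + 0.1683² = 0.191406 + 0.000023 + 0.126594 + 0.001136 + 0.028325 = 0.347484
B_Palm = 1 / 0.347484 = 2.8778
Σp_Yellᵢ² = 0.2317² + 0.1341² + 0.2683² + 0.0854² + 0.2805² = 0.053685 + 0.017983 + 0.071985 + 0.007293 + 0.078680 = 0.229626
B_Yell = 1 / 0.229626 = 4.3549
Σp_Blacᵢ² = 0.0179² + 0.0357² + 0.0179² + 0.8929² + 0.0357² = 0.000320 + 0.001274 + 0.000320 + 0.797270 + 0.001274 = 0.800458
B_Blac = 1 / 0.800458 = 1.2493
Highest B → broadest niche (most generalist): Yellow-rumped Warbler (B = 4.35).

Yellow-rumped Warbler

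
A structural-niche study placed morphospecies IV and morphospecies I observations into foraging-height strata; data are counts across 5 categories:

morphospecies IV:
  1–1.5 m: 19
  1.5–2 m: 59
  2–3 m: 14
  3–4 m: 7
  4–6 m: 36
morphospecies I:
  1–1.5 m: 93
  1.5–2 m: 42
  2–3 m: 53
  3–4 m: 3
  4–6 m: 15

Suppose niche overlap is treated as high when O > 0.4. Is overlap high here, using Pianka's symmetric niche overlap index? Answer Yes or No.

Yes

Proportions for morphospecies IV (n=135): 19/135=0.1407, 59/135=0.4370, 14/135=0.1037, 7/135=0.0519, 36/135=0.2667
Proportions for morphospecies I (n=206): 93/206=0.4515, 42/206=0.2039, 53/206=0.2573, 3/206=0.0146, 15/206=0.0728
Σ p₁ᵢp₂ᵢ = 0.063526 + 0.089104 + 0.026682 + 0.000758 + 0.019416 = 0.199486
Σp_1ᵢ² = 0.1407² + 0.4370² + 0.1037² + 0.0519² + 0.2667² = 0.019796 + 0.190969 + 0.010754 + 0.002694 + 0.071129 = 0.295342
Σp_2ᵢ² = 0.4515² + 0.2039² + 0.2573² + 0.0146² + 0.0728² = 0.203852 + 0.041575 + 0.066203 + 0.000213 + 0.005300 = 0.317143
O = 0.199486 / √(0.295342 × 0.317143) = 0.199486 / 0.3060484 = 0.6518
O = 0.6518 > 0.4 → Yes.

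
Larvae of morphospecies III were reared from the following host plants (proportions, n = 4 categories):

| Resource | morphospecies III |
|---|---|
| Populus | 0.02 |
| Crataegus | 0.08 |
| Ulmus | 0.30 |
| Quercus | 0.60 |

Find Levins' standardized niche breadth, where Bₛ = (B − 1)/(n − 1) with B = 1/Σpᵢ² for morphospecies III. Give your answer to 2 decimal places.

Σpᵢ² = 0.02² + 0.08² + 0.30² + 0.60² = 0.0004 + 0.0064 + 0.0900 + 0.3600 = 0.4568
B = 1 / 0.4568 = 2.1891
Bₛ = (B − 1)/(n − 1) = (2.1891 − 1)/(4 − 1) = 1.1891/3 = 0.3964

0.40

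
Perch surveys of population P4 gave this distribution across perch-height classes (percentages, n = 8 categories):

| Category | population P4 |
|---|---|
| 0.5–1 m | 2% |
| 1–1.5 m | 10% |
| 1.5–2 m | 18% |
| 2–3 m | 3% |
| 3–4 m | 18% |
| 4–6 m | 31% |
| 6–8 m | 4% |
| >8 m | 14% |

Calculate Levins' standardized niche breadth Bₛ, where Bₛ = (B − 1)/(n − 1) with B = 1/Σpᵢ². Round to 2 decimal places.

Convert percentages to proportions (divide by 100).
Σpᵢ² = 0.02² + 0.10² + 0.18² + 0.03² + 0.18² + 0.31² + 0.04² + 0.14² = 0.0004 + 0.0100 + 0.0324 + 0.0009 + 0.0324 + 0.0961 + 0.0016 + 0.0196 = 0.1934
B = 1 / 0.1934 = 5.1706
Bₛ = (B − 1)/(n − 1) = (5.1706 − 1)/(8 − 1) = 4.1706/7 = 0.5958

0.60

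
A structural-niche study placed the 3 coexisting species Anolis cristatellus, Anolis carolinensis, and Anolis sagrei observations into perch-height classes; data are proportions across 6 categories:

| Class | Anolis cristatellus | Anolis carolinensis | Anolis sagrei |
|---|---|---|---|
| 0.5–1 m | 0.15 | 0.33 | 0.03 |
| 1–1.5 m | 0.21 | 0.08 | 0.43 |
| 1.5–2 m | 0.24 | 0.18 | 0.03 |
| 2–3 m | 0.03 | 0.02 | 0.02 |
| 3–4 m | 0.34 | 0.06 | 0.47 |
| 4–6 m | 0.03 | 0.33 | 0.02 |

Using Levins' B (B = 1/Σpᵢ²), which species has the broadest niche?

Σp_crisᵢ² = 0.15² + 0.21² + 0.24² + 0.03² + 0.34² + 0.03² = 0.0225 + 0.0441 + 0.0576 + 0.0009 + 0.1156 + 0.0009 = 0.2416
B_cris = 1 / 0.2416 = 4.1391
Σp_caroᵢ² = 0.33² + 0.08² + 0.18² + 0.02² + 0.06² + 0.33² = 0.1089 + 0.0064 + 0.0324 + 0.0004 + 0.0036 + 0.1089 = 0.2606
B_caro = 1 / 0.2606 = 3.8373
Σp_sagrᵢ² = 0.03² + 0.43² + 0.03² + 0.02² + 0.47² + 0.02² = 0.0009 + 0.1849 + 0.0009 + 0.0004 + 0.2209 + 0.0004 = 0.4084
B_sagr = 1 / 0.4084 = 2.4486
Highest B → broadest niche (most generalist): Anolis cristatellus (B = 4.14).

Anolis cristatellus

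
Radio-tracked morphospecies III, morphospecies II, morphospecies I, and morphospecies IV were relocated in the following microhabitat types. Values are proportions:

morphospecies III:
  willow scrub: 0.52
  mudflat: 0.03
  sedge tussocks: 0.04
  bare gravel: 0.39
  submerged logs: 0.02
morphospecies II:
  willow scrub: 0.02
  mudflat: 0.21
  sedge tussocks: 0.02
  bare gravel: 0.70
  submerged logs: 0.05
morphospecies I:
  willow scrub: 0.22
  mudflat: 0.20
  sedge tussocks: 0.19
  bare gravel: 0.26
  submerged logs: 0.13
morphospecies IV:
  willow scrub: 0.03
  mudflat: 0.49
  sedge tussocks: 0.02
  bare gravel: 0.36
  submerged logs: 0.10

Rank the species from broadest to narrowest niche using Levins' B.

Σp_IIIᵢ² = 0.52² + 0.03² + 0.04² + 0.39² + 0.02² = 0.2704 + 0.0009 + 0.0016 + 0.1521 + 0.0004 = 0.4254
B_III = 1 / 0.4254 = 2.3507
Σp_IIᵢ² = 0.02² + 0.21² + 0.02² + 0.70² + 0.05² = 0.0004 + 0.0441 + 0.0004 + 0.4900 + 0.0025 = 0.5374
B_II = 1 / 0.5374 = 1.8608
Σp_Iᵢ² = 0.22² + 0.20² + 0.19² + 0.26² + 0.13² = 0.0484 + 0.0400 + 0.0361 + 0.0676 + 0.0169 = 0.2090
B_I = 1 / 0.2090 = 4.7847
Σp_IVᵢ² = 0.03² + 0.49² + 0.02² + 0.36² + 0.10² = 0.0009 + 0.2401 + 0.0004 + 0.1296 + 0.0100 = 0.3810
B_IV = 1 / 0.3810 = 2.6247
Ranking by B (broadest → narrowest): morphospecies I (4.78) > morphospecies IV (2.62) > morphospecies III (2.35) > morphospecies II (1.86)

morphospecies I > morphospecies IV > morphospecies III > morphospecies II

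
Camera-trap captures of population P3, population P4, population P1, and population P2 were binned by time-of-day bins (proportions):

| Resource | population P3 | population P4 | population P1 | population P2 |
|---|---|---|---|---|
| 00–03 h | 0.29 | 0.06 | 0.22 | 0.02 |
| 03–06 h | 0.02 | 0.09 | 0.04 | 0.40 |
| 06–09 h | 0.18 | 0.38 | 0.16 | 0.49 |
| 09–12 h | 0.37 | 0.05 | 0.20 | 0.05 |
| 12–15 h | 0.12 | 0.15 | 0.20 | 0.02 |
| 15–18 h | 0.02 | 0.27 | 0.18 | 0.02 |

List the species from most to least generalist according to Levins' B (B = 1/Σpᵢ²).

Σp_P3ᵢ² = 0.29² + 0.02² + 0.18² + 0.37² + 0.12² + 0.02² = 0.0841 + 0.0004 + 0.0324 + 0.1369 + 0.0144 + 0.0004 = 0.2686
B_P3 = 1 / 0.2686 = 3.7230
Σp_P4ᵢ² = 0.06² + 0.09² + 0.38² + 0.05² + 0.15² + 0.27² = 0.0036 + 0.0081 + 0.1444 + 0.0025 + 0.0225 + 0.0729 = 0.2540
B_P4 = 1 / 0.2540 = 3.9370
Σp_P1ᵢ² = 0.22² + 0.04² + 0.16² + 0.20² + 0.20² + 0.18² = 0.0484 + 0.0016 + 0.0256 + 0.0400 + 0.0400 + 0.0324 = 0.1880
B_P1 = 1 / 0.1880 = 5.3191
Σp_P2ᵢ² = 0.02² + 0.40² + 0.49² + 0.05² + 0.02² + 0.02² = 0.0004 + 0.1600 + 0.2401 + 0.0025 + 0.0004 + 0.0004 = 0.4038
B_P2 = 1 / 0.4038 = 2.4765
Ranking by B (broadest → narrowest): population P1 (5.32) > population P4 (3.94) > population P3 (3.72) > population P2 (2.48)

population P1 > population P4 > population P3 > population P2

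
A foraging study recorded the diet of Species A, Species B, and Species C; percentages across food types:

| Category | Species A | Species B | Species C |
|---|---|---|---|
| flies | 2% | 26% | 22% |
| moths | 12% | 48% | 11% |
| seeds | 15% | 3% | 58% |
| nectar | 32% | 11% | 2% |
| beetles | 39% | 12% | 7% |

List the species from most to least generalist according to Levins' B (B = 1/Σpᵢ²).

Species A > Species B > Species C

Convert percentages to proportions (divide by 100).
Σp_Aᵢ² = 0.02² + 0.12² + 0.15² + 0.32² + 0.39² = 0.0004 + 0.0144 + 0.0225 + 0.1024 + 0.1521 = 0.2918
B_A = 1 / 0.2918 = 3.4270
Σp_Bᵢ² = 0.26² + 0.48² + 0.03² + 0.11² + 0.12² = 0.0676 + 0.2304 + 0.0009 + 0.0121 + 0.0144 = 0.3254
B_B = 1 / 0.3254 = 3.0731
Σp_Cᵢ² = 0.22² + 0.11² + 0.58² + 0.02² + 0.07² = 0.0484 + 0.0121 + 0.3364 + 0.0004 + 0.0049 = 0.4022
B_C = 1 / 0.4022 = 2.4863
Ranking by B (broadest → narrowest): Species A (3.43) > Species B (3.07) > Species C (2.49)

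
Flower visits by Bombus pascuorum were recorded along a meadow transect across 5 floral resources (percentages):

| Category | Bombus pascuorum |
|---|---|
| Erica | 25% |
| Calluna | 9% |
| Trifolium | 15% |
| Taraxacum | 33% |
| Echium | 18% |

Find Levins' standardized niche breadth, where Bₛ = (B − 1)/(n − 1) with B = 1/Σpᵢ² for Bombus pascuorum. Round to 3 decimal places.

Convert percentages to proportions (divide by 100).
Σpᵢ² = 0.25² + 0.09² + 0.15² + 0.33² + 0.18² = 0.0625 + 0.0081 + 0.0225 + 0.1089 + 0.0324 = 0.2344
B = 1 / 0.2344 = 4.26621
Bₛ = (B − 1)/(n − 1) = (4.26621 − 1)/(5 − 1) = 3.26621/4 = 0.81655

0.817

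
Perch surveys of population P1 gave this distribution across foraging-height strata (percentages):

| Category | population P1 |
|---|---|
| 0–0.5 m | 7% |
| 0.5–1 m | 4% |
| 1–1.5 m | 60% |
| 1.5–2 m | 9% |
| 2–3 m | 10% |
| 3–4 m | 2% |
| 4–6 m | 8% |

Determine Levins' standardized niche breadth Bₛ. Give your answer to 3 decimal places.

Convert percentages to proportions (divide by 100).
Σpᵢ² = 0.07² + 0.04² + 0.60² + 0.09² + 0.10² + 0.02² + 0.08² = 0.0049 + 0.0016 + 0.3600 + 0.0081 + 0.0100 + 0.0004 + 0.0064 = 0.3914
B = 1 / 0.3914 = 2.55493
Bₛ = (B − 1)/(n − 1) = (2.55493 − 1)/(7 − 1) = 1.55493/6 = 0.25916

0.259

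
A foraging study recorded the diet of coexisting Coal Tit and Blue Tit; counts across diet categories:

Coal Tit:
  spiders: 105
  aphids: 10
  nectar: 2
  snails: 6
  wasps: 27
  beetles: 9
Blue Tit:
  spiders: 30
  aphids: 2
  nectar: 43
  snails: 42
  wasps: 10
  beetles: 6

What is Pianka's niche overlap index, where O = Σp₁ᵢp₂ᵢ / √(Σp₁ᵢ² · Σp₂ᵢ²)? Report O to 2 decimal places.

0.51

Proportions for Coal Tit (n=159): 105/159=0.6604, 10/159=0.0629, 2/159=0.0126, 6/159=0.0377, 27/159=0.1698, 9/159=0.0566
Proportions for Blue Tit (n=133): 30/133=0.2256, 2/133=0.0150, 43/133=0.3233, 42/133=0.3158, 10/133=0.0752, 6/133=0.0451
Σ p₁ᵢp₂ᵢ = 0.148986 + 0.000944 + 0.004074 + 0.011906 + 0.012769 + 0.002553 = 0.181232
Σp_1ᵢ² = 0.6604² + 0.0629² + 0.0126² + 0.0377² + 0.1698² + 0.0566² = 0.436128 + 0.003956 + 0.000159 + 0.001421 + 0.028832 + 0.003204 = 0.473700
Σp_2ᵢ² = 0.2256² + 0.0150² + 0.3233² + 0.3158² + 0.0752² + 0.0451² = 0.050895 + 0.000225 + 0.104523 + 0.099730 + 0.005655 + 0.002034 = 0.263062
O = 0.181232 / √(0.473700 × 0.263062) = 0.181232 / 0.3530049 = 0.5134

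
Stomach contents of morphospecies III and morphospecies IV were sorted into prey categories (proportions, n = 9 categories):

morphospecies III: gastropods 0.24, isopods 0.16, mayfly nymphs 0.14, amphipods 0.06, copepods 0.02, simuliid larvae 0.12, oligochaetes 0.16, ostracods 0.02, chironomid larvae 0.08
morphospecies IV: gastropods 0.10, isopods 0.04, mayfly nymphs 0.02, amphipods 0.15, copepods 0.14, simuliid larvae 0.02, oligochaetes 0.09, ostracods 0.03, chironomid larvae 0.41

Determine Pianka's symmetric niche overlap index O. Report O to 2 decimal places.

0.50

Σ p₁ᵢp₂ᵢ = 0.0240 + 0.0064 + 0.0028 + 0.0090 + 0.0028 + 0.0024 + 0.0144 + 0.0006 + 0.0328 = 0.0952
Σp_1ᵢ² = 0.24² + 0.16² + 0.14² + 0.06² + 0.02² + 0.12² + 0.16² + 0.02² + 0.08² = 0.0576 + 0.0256 + 0.0196 + 0.0036 + 0.0004 + 0.0144 + 0.0256 + 0.0004 + 0.0064 = 0.1536
Σp_2ᵢ² = 0.10² + 0.04² + 0.02² + 0.15² + 0.14² + 0.02² + 0.09² + 0.03² + 0.41² = 0.0100 + 0.0016 + 0.0004 + 0.0225 + 0.0196 + 0.0004 + 0.0081 + 0.0009 + 0.1681 = 0.2316
O = 0.0952 / √(0.1536 × 0.2316) = 0.0952 / 0.18861 = 0.5047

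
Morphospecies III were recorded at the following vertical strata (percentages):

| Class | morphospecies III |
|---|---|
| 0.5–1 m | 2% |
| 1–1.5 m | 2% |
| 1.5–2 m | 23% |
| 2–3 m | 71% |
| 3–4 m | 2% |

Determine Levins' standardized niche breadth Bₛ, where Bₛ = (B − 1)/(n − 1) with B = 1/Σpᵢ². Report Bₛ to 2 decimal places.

0.20

Convert percentages to proportions (divide by 100).
Σpᵢ² = 0.02² + 0.02² + 0.23² + 0.71² + 0.02² = 0.0004 + 0.0004 + 0.0529 + 0.5041 + 0.0004 = 0.5582
B = 1 / 0.5582 = 1.7915
Bₛ = (B − 1)/(n − 1) = (1.7915 − 1)/(5 − 1) = 0.7915/4 = 0.1979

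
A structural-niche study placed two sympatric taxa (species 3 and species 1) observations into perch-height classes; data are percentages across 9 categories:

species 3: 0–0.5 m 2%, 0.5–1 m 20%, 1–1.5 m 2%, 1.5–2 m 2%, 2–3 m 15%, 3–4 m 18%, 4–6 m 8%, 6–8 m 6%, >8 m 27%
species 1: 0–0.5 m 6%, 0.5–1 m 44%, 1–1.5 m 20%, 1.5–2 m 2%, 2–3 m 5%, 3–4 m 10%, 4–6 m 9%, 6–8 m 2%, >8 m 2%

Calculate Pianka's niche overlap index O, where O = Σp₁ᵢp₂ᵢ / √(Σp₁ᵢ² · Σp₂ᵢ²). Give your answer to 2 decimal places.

Convert percentages to proportions (divide by 100).
Σ p₁ᵢp₂ᵢ = 0.0012 + 0.0880 + 0.0040 + 0.0004 + 0.0075 + 0.0180 + 0.0072 + 0.0012 + 0.0054 = 0.1329
Σp_1ᵢ² = 0.02² + 0.20² + 0.02² + 0.02² + 0.15² + 0.18² + 0.08² + 0.06² + 0.27² = 0.0004 + 0.0400 + 0.0004 + 0.0004 + 0.0225 + 0.0324 + 0.0064 + 0.0036 + 0.0729 = 0.1790
Σp_2ᵢ² = 0.06² + 0.44² + 0.20² + 0.02² + 0.05² + 0.10² + 0.09² + 0.02² + 0.02² = 0.0036 + 0.1936 + 0.0400 + 0.0004 + 0.0025 + 0.0100 + 0.0081 + 0.0004 + 0.0004 = 0.2590
O = 0.1329 / √(0.1790 × 0.2590) = 0.1329 / 0.21532 = 0.6172

0.62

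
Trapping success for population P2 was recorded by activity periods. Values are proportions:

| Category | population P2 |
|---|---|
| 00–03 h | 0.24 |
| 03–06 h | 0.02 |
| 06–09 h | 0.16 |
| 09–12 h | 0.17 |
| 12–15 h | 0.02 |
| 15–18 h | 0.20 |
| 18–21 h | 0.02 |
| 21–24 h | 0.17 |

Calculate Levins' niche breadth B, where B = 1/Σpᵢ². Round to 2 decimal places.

5.49

Σpᵢ² = 0.24² + 0.02² + 0.16² + 0.17² + 0.02² + 0.20² + 0.02² + 0.17² = 0.0576 + 0.0004 + 0.0256 + 0.0289 + 0.0004 + 0.0400 + 0.0004 + 0.0289 = 0.1822
B = 1 / 0.1822 = 5.4885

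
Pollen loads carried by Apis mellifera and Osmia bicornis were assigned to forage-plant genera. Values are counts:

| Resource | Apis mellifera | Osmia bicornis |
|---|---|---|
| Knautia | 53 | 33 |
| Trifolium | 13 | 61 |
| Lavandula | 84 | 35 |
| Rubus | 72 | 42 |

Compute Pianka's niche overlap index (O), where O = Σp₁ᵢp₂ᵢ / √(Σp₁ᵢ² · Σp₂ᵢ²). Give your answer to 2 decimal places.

Proportions for Apis mellifera (n=222): 53/222=0.2387, 13/222=0.0586, 84/222=0.3784, 72/222=0.3243
Proportions for Osmia bicornis (n=171): 33/171=0.1930, 61/171=0.3567, 35/171=0.2047, 42/171=0.2456
Σ p₁ᵢp₂ᵢ = 0.046069 + 0.020903 + 0.077458 + 0.079648 = 0.224078
Σp_1ᵢ² = 0.2387² + 0.0586² + 0.3784² + 0.3243² = 0.056978 + 0.003434 + 0.143187 + 0.105170 = 0.308769
Σp_2ᵢ² = 0.1930² + 0.3567² + 0.2047² + 0.2456² = 0.037249 + 0.127235 + 0.041902 + 0.060319 = 0.266705
O = 0.224078 / √(0.308769 × 0.266705) = 0.224078 / 0.2869673 = 0.7808

0.78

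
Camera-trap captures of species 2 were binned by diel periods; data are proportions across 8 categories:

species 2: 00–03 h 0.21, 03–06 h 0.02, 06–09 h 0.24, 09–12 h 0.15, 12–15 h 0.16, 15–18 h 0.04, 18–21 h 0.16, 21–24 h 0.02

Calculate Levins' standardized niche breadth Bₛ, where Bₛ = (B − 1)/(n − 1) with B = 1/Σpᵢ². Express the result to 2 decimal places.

0.66

Σpᵢ² = 0.21² + 0.02² + 0.24² + 0.15² + 0.16² + 0.04² + 0.16² + 0.02² = 0.0441 + 0.0004 + 0.0576 + 0.0225 + 0.0256 + 0.0016 + 0.0256 + 0.0004 = 0.1778
B = 1 / 0.1778 = 5.6243
Bₛ = (B − 1)/(n − 1) = (5.6243 − 1)/(8 − 1) = 4.6243/7 = 0.6606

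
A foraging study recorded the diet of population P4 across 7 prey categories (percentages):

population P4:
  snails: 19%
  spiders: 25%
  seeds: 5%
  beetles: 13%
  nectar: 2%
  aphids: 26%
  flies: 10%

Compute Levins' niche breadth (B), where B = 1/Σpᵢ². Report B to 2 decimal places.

Convert percentages to proportions (divide by 100).
Σpᵢ² = 0.19² + 0.25² + 0.05² + 0.13² + 0.02² + 0.26² + 0.10² = 0.0361 + 0.0625 + 0.0025 + 0.0169 + 0.0004 + 0.0676 + 0.0100 = 0.1960
B = 1 / 0.1960 = 5.1020

5.10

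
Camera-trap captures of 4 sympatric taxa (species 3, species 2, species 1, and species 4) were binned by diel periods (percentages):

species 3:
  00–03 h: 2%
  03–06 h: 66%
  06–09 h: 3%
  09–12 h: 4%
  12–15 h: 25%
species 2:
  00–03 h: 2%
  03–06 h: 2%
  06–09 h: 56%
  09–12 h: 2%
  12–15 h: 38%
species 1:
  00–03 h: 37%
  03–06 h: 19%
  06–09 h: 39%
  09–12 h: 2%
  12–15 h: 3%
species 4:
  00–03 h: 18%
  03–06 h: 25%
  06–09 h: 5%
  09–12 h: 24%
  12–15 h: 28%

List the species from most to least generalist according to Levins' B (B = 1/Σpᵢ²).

Convert percentages to proportions (divide by 100).
Σp_3ᵢ² = 0.02² + 0.66² + 0.03² + 0.04² + 0.25² = 0.0004 + 0.4356 + 0.0009 + 0.0016 + 0.0625 = 0.5010
B_3 = 1 / 0.5010 = 1.9960
Σp_2ᵢ² = 0.02² + 0.02² + 0.56² + 0.02² + 0.38² = 0.0004 + 0.0004 + 0.3136 + 0.0004 + 0.1444 = 0.4592
B_2 = 1 / 0.4592 = 2.1777
Σp_1ᵢ² = 0.37² + 0.19² + 0.39² + 0.02² + 0.03² = 0.1369 + 0.0361 + 0.1521 + 0.0004 + 0.0009 = 0.3264
B_1 = 1 / 0.3264 = 3.0637
Σp_4ᵢ² = 0.18² + 0.25² + 0.05² + 0.24² + 0.28² = 0.0324 + 0.0625 + 0.0025 + 0.0576 + 0.0784 = 0.2334
B_4 = 1 / 0.2334 = 4.2845
Ranking by B (broadest → narrowest): species 4 (4.28) > species 1 (3.06) > species 2 (2.18) > species 3 (2.00)

species 4 > species 1 > species 2 > species 3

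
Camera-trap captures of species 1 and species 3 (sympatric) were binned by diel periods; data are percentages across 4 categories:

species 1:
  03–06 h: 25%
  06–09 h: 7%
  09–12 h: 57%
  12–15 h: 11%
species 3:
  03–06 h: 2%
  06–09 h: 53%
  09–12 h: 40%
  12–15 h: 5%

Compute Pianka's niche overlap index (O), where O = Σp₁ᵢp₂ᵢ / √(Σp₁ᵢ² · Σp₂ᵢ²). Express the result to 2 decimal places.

Convert percentages to proportions (divide by 100).
Σ p₁ᵢp₂ᵢ = 0.0050 + 0.0371 + 0.2280 + 0.0055 = 0.2756
Σp_1ᵢ² = 0.25² + 0.07² + 0.57² + 0.11² = 0.0625 + 0.0049 + 0.3249 + 0.0121 = 0.4044
Σp_2ᵢ² = 0.02² + 0.53² + 0.40² + 0.05² = 0.0004 + 0.2809 + 0.1600 + 0.0025 = 0.4438
O = 0.2756 / √(0.4044 × 0.4438) = 0.2756 / 0.42364 = 0.6506

0.65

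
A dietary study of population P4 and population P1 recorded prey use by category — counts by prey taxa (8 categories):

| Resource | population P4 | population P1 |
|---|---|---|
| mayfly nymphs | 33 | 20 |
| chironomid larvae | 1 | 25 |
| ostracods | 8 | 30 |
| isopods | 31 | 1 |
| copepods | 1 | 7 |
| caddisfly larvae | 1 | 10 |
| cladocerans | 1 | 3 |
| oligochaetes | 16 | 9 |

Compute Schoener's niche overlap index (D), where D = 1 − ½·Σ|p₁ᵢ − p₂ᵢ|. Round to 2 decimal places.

0.42

Proportions for population P4 (n=92): 33/92=0.3587, 1/92=0.0109, 8/92=0.0870, 31/92=0.3370, 1/92=0.0109, 1/92=0.0109, 1/92=0.0109, 16/92=0.1739
Proportions for population P1 (n=105): 20/105=0.1905, 25/105=0.2381, 30/105=0.2857, 1/105=0.0095, 7/105=0.0667, 10/105=0.0952, 3/105=0.0286, 9/105=0.0857
Σ|p₁ᵢ − p₂ᵢ| = 0.1682 + 0.2272 + 0.1987 + 0.3275 + 0.0558 + 0.0843 + 0.0177 + 0.0882 = 1.1676
D = 1 − ½ × 1.1676 = 1 − 0.58380 = 0.41620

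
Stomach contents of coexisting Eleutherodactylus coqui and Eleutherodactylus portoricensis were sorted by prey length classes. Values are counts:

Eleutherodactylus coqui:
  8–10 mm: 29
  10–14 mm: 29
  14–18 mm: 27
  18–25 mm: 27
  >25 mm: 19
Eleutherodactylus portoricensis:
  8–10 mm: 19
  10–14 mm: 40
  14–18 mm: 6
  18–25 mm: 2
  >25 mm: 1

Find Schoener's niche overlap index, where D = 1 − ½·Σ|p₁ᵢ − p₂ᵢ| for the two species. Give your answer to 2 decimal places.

Proportions for Eleutherodactylus coqui (n=131): 29/131=0.2214, 29/131=0.2214, 27/131=0.2061, 27/131=0.2061, 19/131=0.1450
Proportions for Eleutherodactylus portoricensis (n=68): 19/68=0.2794, 40/68=0.5882, 6/68=0.0882, 2/68=0.0294, 1/68=0.0147
Σ|p₁ᵢ − p₂ᵢ| = 0.0580 + 0.3668 + 0.1179 + 0.1767 + 0.1303 = 0.8497
D = 1 − ½ × 0.8497 = 1 − 0.42485 = 0.57515

0.58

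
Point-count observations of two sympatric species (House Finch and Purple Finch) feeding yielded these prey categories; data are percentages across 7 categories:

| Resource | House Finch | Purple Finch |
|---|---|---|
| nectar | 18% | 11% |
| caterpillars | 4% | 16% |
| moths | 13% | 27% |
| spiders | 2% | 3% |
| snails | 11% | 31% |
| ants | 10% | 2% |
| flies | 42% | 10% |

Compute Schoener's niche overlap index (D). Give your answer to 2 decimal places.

Convert percentages to proportions (divide by 100).
Σ|p₁ᵢ − p₂ᵢ| = 0.07 + 0.12 + 0.14 + 0.01 + 0.20 + 0.08 + 0.32 = 0.94
D = 1 − ½ × 0.94 = 1 − 0.470 = 0.5300

0.53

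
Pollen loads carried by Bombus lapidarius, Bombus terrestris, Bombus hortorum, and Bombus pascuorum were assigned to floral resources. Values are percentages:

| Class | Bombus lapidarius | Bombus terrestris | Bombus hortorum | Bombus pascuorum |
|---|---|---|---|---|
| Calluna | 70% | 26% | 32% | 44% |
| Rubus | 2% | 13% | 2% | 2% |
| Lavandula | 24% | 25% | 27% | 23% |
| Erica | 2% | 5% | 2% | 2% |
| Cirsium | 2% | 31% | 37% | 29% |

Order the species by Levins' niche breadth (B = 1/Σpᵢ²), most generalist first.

Convert percentages to proportions (divide by 100).
Σp_lapiᵢ² = 0.70² + 0.02² + 0.24² + 0.02² + 0.02² = 0.4900 + 0.0004 + 0.0576 + 0.0004 + 0.0004 = 0.5488
B_lapi = 1 / 0.5488 = 1.8222
Σp_terrᵢ² = 0.26² + 0.13² + 0.25² + 0.05² + 0.31² = 0.0676 + 0.0169 + 0.0625 + 0.0025 + 0.0961 = 0.2456
B_terr = 1 / 0.2456 = 4.0717
Σp_hortᵢ² = 0.32² + 0.02² + 0.27² + 0.02² + 0.37² = 0.1024 + 0.0004 + 0.0729 + 0.0004 + 0.1369 = 0.3130
B_hort = 1 / 0.3130 = 3.1949
Σp_pascᵢ² = 0.44² + 0.02² + 0.23² + 0.02² + 0.29² = 0.1936 + 0.0004 + 0.0529 + 0.0004 + 0.0841 = 0.3314
B_pasc = 1 / 0.3314 = 3.0175
Ranking by B (broadest → narrowest): Bombus terrestris (4.07) > Bombus hortorum (3.19) > Bombus pascuorum (3.02) > Bombus lapidarius (1.82)

Bombus terrestris > Bombus hortorum > Bombus pascuorum > Bombus lapidarius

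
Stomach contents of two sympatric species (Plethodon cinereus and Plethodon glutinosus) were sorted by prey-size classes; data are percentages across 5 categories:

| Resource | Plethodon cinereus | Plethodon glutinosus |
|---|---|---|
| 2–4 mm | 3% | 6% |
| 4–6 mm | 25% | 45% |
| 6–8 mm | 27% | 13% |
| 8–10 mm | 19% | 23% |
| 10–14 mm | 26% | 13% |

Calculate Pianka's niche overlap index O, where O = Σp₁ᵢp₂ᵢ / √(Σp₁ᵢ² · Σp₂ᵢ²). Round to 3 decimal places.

0.856

Convert percentages to proportions (divide by 100).
Σ p₁ᵢp₂ᵢ = 0.0018 + 0.1125 + 0.0351 + 0.0437 + 0.0338 = 0.2269
Σp_1ᵢ² = 0.03² + 0.25² + 0.27² + 0.19² + 0.26² = 0.0009 + 0.0625 + 0.0729 + 0.0361 + 0.0676 = 0.2400
Σp_2ᵢ² = 0.06² + 0.45² + 0.13² + 0.23² + 0.13² = 0.0036 + 0.2025 + 0.0169 + 0.0529 + 0.0169 = 0.2928
O = 0.2269 / √(0.2400 × 0.2928) = 0.2269 / 0.265089 = 0.85594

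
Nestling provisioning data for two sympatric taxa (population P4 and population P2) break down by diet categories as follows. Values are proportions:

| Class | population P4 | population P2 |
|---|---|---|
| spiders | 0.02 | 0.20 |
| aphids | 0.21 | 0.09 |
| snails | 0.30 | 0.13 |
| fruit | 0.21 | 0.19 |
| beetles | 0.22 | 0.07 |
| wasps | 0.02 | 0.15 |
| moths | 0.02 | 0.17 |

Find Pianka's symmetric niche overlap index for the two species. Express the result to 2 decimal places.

0.65

Σ p₁ᵢp₂ᵢ = 0.0040 + 0.0189 + 0.0390 + 0.0399 + 0.0154 + 0.0030 + 0.0034 = 0.1236
Σp_1ᵢ² = 0.02² + 0.21² + 0.30² + 0.21² + 0.22² + 0.02² + 0.02² = 0.0004 + 0.0441 + 0.0900 + 0.0441 + 0.0484 + 0.0004 + 0.0004 = 0.2278
Σp_2ᵢ² = 0.20² + 0.09² + 0.13² + 0.19² + 0.07² + 0.15² + 0.17² = 0.0400 + 0.0081 + 0.0169 + 0.0361 + 0.0049 + 0.0225 + 0.0289 = 0.1574
O = 0.1236 / √(0.2278 × 0.1574) = 0.1236 / 0.18936 = 0.6527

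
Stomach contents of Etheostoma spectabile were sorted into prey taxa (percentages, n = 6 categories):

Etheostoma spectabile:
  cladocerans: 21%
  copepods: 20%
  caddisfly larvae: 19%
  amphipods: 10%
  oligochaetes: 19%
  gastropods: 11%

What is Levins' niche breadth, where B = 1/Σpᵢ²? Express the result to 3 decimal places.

Convert percentages to proportions (divide by 100).
Σpᵢ² = 0.21² + 0.20² + 0.19² + 0.10² + 0.19² + 0.11² = 0.0441 + 0.0400 + 0.0361 + 0.0100 + 0.0361 + 0.0121 = 0.1784
B = 1 / 0.1784 = 5.60538

5.605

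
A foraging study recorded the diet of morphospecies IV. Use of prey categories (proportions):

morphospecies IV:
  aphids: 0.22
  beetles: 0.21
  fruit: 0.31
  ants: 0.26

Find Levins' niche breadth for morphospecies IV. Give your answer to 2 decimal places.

Σpᵢ² = 0.22² + 0.21² + 0.31² + 0.26² = 0.0484 + 0.0441 + 0.0961 + 0.0676 = 0.2562
B = 1 / 0.2562 = 3.9032

3.90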